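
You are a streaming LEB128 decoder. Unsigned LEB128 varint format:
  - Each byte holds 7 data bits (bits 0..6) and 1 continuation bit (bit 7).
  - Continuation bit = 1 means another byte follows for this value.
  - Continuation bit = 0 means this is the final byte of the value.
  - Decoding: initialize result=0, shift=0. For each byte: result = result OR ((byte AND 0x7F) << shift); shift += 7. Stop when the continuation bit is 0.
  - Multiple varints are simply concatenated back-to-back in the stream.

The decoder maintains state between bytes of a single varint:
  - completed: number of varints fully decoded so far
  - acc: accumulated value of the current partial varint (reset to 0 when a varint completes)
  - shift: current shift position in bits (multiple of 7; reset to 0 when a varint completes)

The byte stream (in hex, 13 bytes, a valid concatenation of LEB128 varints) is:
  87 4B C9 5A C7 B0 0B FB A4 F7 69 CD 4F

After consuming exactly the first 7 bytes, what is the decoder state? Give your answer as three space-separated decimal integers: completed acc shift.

Answer: 3 0 0

Derivation:
byte[0]=0x87 cont=1 payload=0x07: acc |= 7<<0 -> completed=0 acc=7 shift=7
byte[1]=0x4B cont=0 payload=0x4B: varint #1 complete (value=9607); reset -> completed=1 acc=0 shift=0
byte[2]=0xC9 cont=1 payload=0x49: acc |= 73<<0 -> completed=1 acc=73 shift=7
byte[3]=0x5A cont=0 payload=0x5A: varint #2 complete (value=11593); reset -> completed=2 acc=0 shift=0
byte[4]=0xC7 cont=1 payload=0x47: acc |= 71<<0 -> completed=2 acc=71 shift=7
byte[5]=0xB0 cont=1 payload=0x30: acc |= 48<<7 -> completed=2 acc=6215 shift=14
byte[6]=0x0B cont=0 payload=0x0B: varint #3 complete (value=186439); reset -> completed=3 acc=0 shift=0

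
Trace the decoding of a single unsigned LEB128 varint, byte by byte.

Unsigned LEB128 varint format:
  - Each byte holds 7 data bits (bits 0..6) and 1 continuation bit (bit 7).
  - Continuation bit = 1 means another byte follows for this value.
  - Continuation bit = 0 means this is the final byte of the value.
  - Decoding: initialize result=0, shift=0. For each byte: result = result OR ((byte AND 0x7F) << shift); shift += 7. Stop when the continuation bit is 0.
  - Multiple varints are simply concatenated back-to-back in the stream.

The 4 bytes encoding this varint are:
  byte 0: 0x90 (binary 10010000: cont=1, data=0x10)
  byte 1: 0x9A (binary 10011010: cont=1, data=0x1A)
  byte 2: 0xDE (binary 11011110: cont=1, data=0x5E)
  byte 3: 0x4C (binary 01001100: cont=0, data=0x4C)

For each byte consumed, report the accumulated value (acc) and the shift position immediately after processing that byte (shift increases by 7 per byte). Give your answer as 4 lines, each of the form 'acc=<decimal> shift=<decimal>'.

Answer: acc=16 shift=7
acc=3344 shift=14
acc=1543440 shift=21
acc=160926992 shift=28

Derivation:
byte 0=0x90: payload=0x10=16, contrib = 16<<0 = 16; acc -> 16, shift -> 7
byte 1=0x9A: payload=0x1A=26, contrib = 26<<7 = 3328; acc -> 3344, shift -> 14
byte 2=0xDE: payload=0x5E=94, contrib = 94<<14 = 1540096; acc -> 1543440, shift -> 21
byte 3=0x4C: payload=0x4C=76, contrib = 76<<21 = 159383552; acc -> 160926992, shift -> 28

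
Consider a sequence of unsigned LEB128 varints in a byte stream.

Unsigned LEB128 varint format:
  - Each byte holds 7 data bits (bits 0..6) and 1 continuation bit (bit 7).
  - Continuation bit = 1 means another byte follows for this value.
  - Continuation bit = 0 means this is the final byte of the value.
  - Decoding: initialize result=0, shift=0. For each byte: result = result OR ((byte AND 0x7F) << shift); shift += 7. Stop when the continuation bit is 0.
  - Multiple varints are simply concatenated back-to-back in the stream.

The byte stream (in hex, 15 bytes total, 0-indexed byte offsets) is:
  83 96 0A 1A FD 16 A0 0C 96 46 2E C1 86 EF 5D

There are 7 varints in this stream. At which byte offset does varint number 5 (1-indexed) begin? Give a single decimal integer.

  byte[0]=0x83 cont=1 payload=0x03=3: acc |= 3<<0 -> acc=3 shift=7
  byte[1]=0x96 cont=1 payload=0x16=22: acc |= 22<<7 -> acc=2819 shift=14
  byte[2]=0x0A cont=0 payload=0x0A=10: acc |= 10<<14 -> acc=166659 shift=21 [end]
Varint 1: bytes[0:3] = 83 96 0A -> value 166659 (3 byte(s))
  byte[3]=0x1A cont=0 payload=0x1A=26: acc |= 26<<0 -> acc=26 shift=7 [end]
Varint 2: bytes[3:4] = 1A -> value 26 (1 byte(s))
  byte[4]=0xFD cont=1 payload=0x7D=125: acc |= 125<<0 -> acc=125 shift=7
  byte[5]=0x16 cont=0 payload=0x16=22: acc |= 22<<7 -> acc=2941 shift=14 [end]
Varint 3: bytes[4:6] = FD 16 -> value 2941 (2 byte(s))
  byte[6]=0xA0 cont=1 payload=0x20=32: acc |= 32<<0 -> acc=32 shift=7
  byte[7]=0x0C cont=0 payload=0x0C=12: acc |= 12<<7 -> acc=1568 shift=14 [end]
Varint 4: bytes[6:8] = A0 0C -> value 1568 (2 byte(s))
  byte[8]=0x96 cont=1 payload=0x16=22: acc |= 22<<0 -> acc=22 shift=7
  byte[9]=0x46 cont=0 payload=0x46=70: acc |= 70<<7 -> acc=8982 shift=14 [end]
Varint 5: bytes[8:10] = 96 46 -> value 8982 (2 byte(s))
  byte[10]=0x2E cont=0 payload=0x2E=46: acc |= 46<<0 -> acc=46 shift=7 [end]
Varint 6: bytes[10:11] = 2E -> value 46 (1 byte(s))
  byte[11]=0xC1 cont=1 payload=0x41=65: acc |= 65<<0 -> acc=65 shift=7
  byte[12]=0x86 cont=1 payload=0x06=6: acc |= 6<<7 -> acc=833 shift=14
  byte[13]=0xEF cont=1 payload=0x6F=111: acc |= 111<<14 -> acc=1819457 shift=21
  byte[14]=0x5D cont=0 payload=0x5D=93: acc |= 93<<21 -> acc=196854593 shift=28 [end]
Varint 7: bytes[11:15] = C1 86 EF 5D -> value 196854593 (4 byte(s))

Answer: 8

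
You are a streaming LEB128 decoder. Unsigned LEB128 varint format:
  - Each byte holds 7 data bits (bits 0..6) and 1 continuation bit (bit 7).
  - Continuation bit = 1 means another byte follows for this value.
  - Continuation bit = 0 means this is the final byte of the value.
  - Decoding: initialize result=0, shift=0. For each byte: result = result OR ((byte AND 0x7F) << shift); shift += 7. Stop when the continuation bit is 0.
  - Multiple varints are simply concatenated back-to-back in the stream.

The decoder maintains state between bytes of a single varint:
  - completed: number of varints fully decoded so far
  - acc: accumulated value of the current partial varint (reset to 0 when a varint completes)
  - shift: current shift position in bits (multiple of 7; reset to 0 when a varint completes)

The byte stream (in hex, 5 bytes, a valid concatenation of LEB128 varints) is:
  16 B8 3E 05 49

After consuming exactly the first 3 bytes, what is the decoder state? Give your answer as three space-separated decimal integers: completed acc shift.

byte[0]=0x16 cont=0 payload=0x16: varint #1 complete (value=22); reset -> completed=1 acc=0 shift=0
byte[1]=0xB8 cont=1 payload=0x38: acc |= 56<<0 -> completed=1 acc=56 shift=7
byte[2]=0x3E cont=0 payload=0x3E: varint #2 complete (value=7992); reset -> completed=2 acc=0 shift=0

Answer: 2 0 0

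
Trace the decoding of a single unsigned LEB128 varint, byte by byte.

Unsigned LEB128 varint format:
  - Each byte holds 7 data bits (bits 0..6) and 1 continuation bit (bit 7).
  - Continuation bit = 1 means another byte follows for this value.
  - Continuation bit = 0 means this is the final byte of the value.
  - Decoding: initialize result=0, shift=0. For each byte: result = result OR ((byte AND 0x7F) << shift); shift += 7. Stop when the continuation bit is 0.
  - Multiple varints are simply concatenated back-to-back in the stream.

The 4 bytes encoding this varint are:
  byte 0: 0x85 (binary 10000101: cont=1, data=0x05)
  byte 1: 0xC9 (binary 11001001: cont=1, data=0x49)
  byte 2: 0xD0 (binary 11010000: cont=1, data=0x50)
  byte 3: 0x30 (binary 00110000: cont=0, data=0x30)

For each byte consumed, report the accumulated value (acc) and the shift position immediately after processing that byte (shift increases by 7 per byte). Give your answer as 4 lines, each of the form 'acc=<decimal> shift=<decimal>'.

byte 0=0x85: payload=0x05=5, contrib = 5<<0 = 5; acc -> 5, shift -> 7
byte 1=0xC9: payload=0x49=73, contrib = 73<<7 = 9344; acc -> 9349, shift -> 14
byte 2=0xD0: payload=0x50=80, contrib = 80<<14 = 1310720; acc -> 1320069, shift -> 21
byte 3=0x30: payload=0x30=48, contrib = 48<<21 = 100663296; acc -> 101983365, shift -> 28

Answer: acc=5 shift=7
acc=9349 shift=14
acc=1320069 shift=21
acc=101983365 shift=28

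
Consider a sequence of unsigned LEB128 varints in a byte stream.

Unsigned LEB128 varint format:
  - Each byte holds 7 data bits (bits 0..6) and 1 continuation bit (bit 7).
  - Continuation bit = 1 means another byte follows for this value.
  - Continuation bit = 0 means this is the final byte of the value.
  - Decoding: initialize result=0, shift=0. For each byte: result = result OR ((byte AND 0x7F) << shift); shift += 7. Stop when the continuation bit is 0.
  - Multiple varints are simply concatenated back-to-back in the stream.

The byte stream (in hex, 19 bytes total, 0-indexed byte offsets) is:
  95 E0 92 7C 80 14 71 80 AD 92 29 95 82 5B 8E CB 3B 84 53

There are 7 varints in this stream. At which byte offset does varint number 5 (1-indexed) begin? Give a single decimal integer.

Answer: 11

Derivation:
  byte[0]=0x95 cont=1 payload=0x15=21: acc |= 21<<0 -> acc=21 shift=7
  byte[1]=0xE0 cont=1 payload=0x60=96: acc |= 96<<7 -> acc=12309 shift=14
  byte[2]=0x92 cont=1 payload=0x12=18: acc |= 18<<14 -> acc=307221 shift=21
  byte[3]=0x7C cont=0 payload=0x7C=124: acc |= 124<<21 -> acc=260354069 shift=28 [end]
Varint 1: bytes[0:4] = 95 E0 92 7C -> value 260354069 (4 byte(s))
  byte[4]=0x80 cont=1 payload=0x00=0: acc |= 0<<0 -> acc=0 shift=7
  byte[5]=0x14 cont=0 payload=0x14=20: acc |= 20<<7 -> acc=2560 shift=14 [end]
Varint 2: bytes[4:6] = 80 14 -> value 2560 (2 byte(s))
  byte[6]=0x71 cont=0 payload=0x71=113: acc |= 113<<0 -> acc=113 shift=7 [end]
Varint 3: bytes[6:7] = 71 -> value 113 (1 byte(s))
  byte[7]=0x80 cont=1 payload=0x00=0: acc |= 0<<0 -> acc=0 shift=7
  byte[8]=0xAD cont=1 payload=0x2D=45: acc |= 45<<7 -> acc=5760 shift=14
  byte[9]=0x92 cont=1 payload=0x12=18: acc |= 18<<14 -> acc=300672 shift=21
  byte[10]=0x29 cont=0 payload=0x29=41: acc |= 41<<21 -> acc=86283904 shift=28 [end]
Varint 4: bytes[7:11] = 80 AD 92 29 -> value 86283904 (4 byte(s))
  byte[11]=0x95 cont=1 payload=0x15=21: acc |= 21<<0 -> acc=21 shift=7
  byte[12]=0x82 cont=1 payload=0x02=2: acc |= 2<<7 -> acc=277 shift=14
  byte[13]=0x5B cont=0 payload=0x5B=91: acc |= 91<<14 -> acc=1491221 shift=21 [end]
Varint 5: bytes[11:14] = 95 82 5B -> value 1491221 (3 byte(s))
  byte[14]=0x8E cont=1 payload=0x0E=14: acc |= 14<<0 -> acc=14 shift=7
  byte[15]=0xCB cont=1 payload=0x4B=75: acc |= 75<<7 -> acc=9614 shift=14
  byte[16]=0x3B cont=0 payload=0x3B=59: acc |= 59<<14 -> acc=976270 shift=21 [end]
Varint 6: bytes[14:17] = 8E CB 3B -> value 976270 (3 byte(s))
  byte[17]=0x84 cont=1 payload=0x04=4: acc |= 4<<0 -> acc=4 shift=7
  byte[18]=0x53 cont=0 payload=0x53=83: acc |= 83<<7 -> acc=10628 shift=14 [end]
Varint 7: bytes[17:19] = 84 53 -> value 10628 (2 byte(s))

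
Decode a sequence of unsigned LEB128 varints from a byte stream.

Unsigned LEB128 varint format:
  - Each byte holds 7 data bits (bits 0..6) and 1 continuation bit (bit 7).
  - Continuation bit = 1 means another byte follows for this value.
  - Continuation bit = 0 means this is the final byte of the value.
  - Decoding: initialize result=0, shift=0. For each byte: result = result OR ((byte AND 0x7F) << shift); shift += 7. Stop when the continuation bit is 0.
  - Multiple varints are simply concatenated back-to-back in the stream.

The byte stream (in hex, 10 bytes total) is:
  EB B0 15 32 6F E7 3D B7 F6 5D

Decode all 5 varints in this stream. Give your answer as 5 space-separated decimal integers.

Answer: 350315 50 111 7911 1538871

Derivation:
  byte[0]=0xEB cont=1 payload=0x6B=107: acc |= 107<<0 -> acc=107 shift=7
  byte[1]=0xB0 cont=1 payload=0x30=48: acc |= 48<<7 -> acc=6251 shift=14
  byte[2]=0x15 cont=0 payload=0x15=21: acc |= 21<<14 -> acc=350315 shift=21 [end]
Varint 1: bytes[0:3] = EB B0 15 -> value 350315 (3 byte(s))
  byte[3]=0x32 cont=0 payload=0x32=50: acc |= 50<<0 -> acc=50 shift=7 [end]
Varint 2: bytes[3:4] = 32 -> value 50 (1 byte(s))
  byte[4]=0x6F cont=0 payload=0x6F=111: acc |= 111<<0 -> acc=111 shift=7 [end]
Varint 3: bytes[4:5] = 6F -> value 111 (1 byte(s))
  byte[5]=0xE7 cont=1 payload=0x67=103: acc |= 103<<0 -> acc=103 shift=7
  byte[6]=0x3D cont=0 payload=0x3D=61: acc |= 61<<7 -> acc=7911 shift=14 [end]
Varint 4: bytes[5:7] = E7 3D -> value 7911 (2 byte(s))
  byte[7]=0xB7 cont=1 payload=0x37=55: acc |= 55<<0 -> acc=55 shift=7
  byte[8]=0xF6 cont=1 payload=0x76=118: acc |= 118<<7 -> acc=15159 shift=14
  byte[9]=0x5D cont=0 payload=0x5D=93: acc |= 93<<14 -> acc=1538871 shift=21 [end]
Varint 5: bytes[7:10] = B7 F6 5D -> value 1538871 (3 byte(s))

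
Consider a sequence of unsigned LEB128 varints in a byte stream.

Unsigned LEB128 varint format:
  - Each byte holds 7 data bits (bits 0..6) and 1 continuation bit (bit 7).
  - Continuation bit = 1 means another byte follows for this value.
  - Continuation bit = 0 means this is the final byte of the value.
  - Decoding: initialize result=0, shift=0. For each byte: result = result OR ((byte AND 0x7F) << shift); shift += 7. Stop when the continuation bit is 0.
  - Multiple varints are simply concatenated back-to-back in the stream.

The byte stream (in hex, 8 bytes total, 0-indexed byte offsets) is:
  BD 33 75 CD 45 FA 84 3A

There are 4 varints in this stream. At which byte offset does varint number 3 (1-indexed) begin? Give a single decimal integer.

  byte[0]=0xBD cont=1 payload=0x3D=61: acc |= 61<<0 -> acc=61 shift=7
  byte[1]=0x33 cont=0 payload=0x33=51: acc |= 51<<7 -> acc=6589 shift=14 [end]
Varint 1: bytes[0:2] = BD 33 -> value 6589 (2 byte(s))
  byte[2]=0x75 cont=0 payload=0x75=117: acc |= 117<<0 -> acc=117 shift=7 [end]
Varint 2: bytes[2:3] = 75 -> value 117 (1 byte(s))
  byte[3]=0xCD cont=1 payload=0x4D=77: acc |= 77<<0 -> acc=77 shift=7
  byte[4]=0x45 cont=0 payload=0x45=69: acc |= 69<<7 -> acc=8909 shift=14 [end]
Varint 3: bytes[3:5] = CD 45 -> value 8909 (2 byte(s))
  byte[5]=0xFA cont=1 payload=0x7A=122: acc |= 122<<0 -> acc=122 shift=7
  byte[6]=0x84 cont=1 payload=0x04=4: acc |= 4<<7 -> acc=634 shift=14
  byte[7]=0x3A cont=0 payload=0x3A=58: acc |= 58<<14 -> acc=950906 shift=21 [end]
Varint 4: bytes[5:8] = FA 84 3A -> value 950906 (3 byte(s))

Answer: 3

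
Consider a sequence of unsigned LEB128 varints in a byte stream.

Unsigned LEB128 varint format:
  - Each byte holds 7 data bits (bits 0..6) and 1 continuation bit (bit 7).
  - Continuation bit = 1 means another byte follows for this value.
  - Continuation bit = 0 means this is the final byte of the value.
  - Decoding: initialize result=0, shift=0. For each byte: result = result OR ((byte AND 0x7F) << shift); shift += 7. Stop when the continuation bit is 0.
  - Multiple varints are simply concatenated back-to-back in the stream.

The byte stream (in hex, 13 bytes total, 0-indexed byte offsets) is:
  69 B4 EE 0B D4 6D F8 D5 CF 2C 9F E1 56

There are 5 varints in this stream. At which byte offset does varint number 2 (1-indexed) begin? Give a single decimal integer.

  byte[0]=0x69 cont=0 payload=0x69=105: acc |= 105<<0 -> acc=105 shift=7 [end]
Varint 1: bytes[0:1] = 69 -> value 105 (1 byte(s))
  byte[1]=0xB4 cont=1 payload=0x34=52: acc |= 52<<0 -> acc=52 shift=7
  byte[2]=0xEE cont=1 payload=0x6E=110: acc |= 110<<7 -> acc=14132 shift=14
  byte[3]=0x0B cont=0 payload=0x0B=11: acc |= 11<<14 -> acc=194356 shift=21 [end]
Varint 2: bytes[1:4] = B4 EE 0B -> value 194356 (3 byte(s))
  byte[4]=0xD4 cont=1 payload=0x54=84: acc |= 84<<0 -> acc=84 shift=7
  byte[5]=0x6D cont=0 payload=0x6D=109: acc |= 109<<7 -> acc=14036 shift=14 [end]
Varint 3: bytes[4:6] = D4 6D -> value 14036 (2 byte(s))
  byte[6]=0xF8 cont=1 payload=0x78=120: acc |= 120<<0 -> acc=120 shift=7
  byte[7]=0xD5 cont=1 payload=0x55=85: acc |= 85<<7 -> acc=11000 shift=14
  byte[8]=0xCF cont=1 payload=0x4F=79: acc |= 79<<14 -> acc=1305336 shift=21
  byte[9]=0x2C cont=0 payload=0x2C=44: acc |= 44<<21 -> acc=93580024 shift=28 [end]
Varint 4: bytes[6:10] = F8 D5 CF 2C -> value 93580024 (4 byte(s))
  byte[10]=0x9F cont=1 payload=0x1F=31: acc |= 31<<0 -> acc=31 shift=7
  byte[11]=0xE1 cont=1 payload=0x61=97: acc |= 97<<7 -> acc=12447 shift=14
  byte[12]=0x56 cont=0 payload=0x56=86: acc |= 86<<14 -> acc=1421471 shift=21 [end]
Varint 5: bytes[10:13] = 9F E1 56 -> value 1421471 (3 byte(s))

Answer: 1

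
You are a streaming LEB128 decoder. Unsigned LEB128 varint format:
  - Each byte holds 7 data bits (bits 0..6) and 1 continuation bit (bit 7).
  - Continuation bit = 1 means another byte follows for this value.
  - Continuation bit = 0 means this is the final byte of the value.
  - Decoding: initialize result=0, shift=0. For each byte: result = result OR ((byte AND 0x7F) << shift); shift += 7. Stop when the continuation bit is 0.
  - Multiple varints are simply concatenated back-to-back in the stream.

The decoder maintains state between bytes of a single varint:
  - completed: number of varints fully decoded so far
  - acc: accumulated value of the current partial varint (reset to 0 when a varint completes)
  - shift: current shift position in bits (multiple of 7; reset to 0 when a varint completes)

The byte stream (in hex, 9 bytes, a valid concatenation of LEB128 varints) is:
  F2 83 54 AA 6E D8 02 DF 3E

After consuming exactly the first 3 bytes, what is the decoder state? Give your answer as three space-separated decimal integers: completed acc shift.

Answer: 1 0 0

Derivation:
byte[0]=0xF2 cont=1 payload=0x72: acc |= 114<<0 -> completed=0 acc=114 shift=7
byte[1]=0x83 cont=1 payload=0x03: acc |= 3<<7 -> completed=0 acc=498 shift=14
byte[2]=0x54 cont=0 payload=0x54: varint #1 complete (value=1376754); reset -> completed=1 acc=0 shift=0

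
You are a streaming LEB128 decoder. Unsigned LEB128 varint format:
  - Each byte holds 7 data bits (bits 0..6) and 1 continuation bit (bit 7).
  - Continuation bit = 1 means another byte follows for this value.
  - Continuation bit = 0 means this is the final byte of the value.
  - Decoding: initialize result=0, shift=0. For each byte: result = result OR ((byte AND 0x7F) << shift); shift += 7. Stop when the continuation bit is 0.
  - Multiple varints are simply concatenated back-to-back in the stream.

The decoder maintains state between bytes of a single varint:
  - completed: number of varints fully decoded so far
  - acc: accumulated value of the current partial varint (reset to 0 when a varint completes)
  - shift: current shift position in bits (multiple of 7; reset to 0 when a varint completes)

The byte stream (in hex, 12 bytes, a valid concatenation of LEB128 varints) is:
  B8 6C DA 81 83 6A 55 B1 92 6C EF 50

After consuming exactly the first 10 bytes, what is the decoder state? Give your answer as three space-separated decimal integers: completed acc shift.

Answer: 4 0 0

Derivation:
byte[0]=0xB8 cont=1 payload=0x38: acc |= 56<<0 -> completed=0 acc=56 shift=7
byte[1]=0x6C cont=0 payload=0x6C: varint #1 complete (value=13880); reset -> completed=1 acc=0 shift=0
byte[2]=0xDA cont=1 payload=0x5A: acc |= 90<<0 -> completed=1 acc=90 shift=7
byte[3]=0x81 cont=1 payload=0x01: acc |= 1<<7 -> completed=1 acc=218 shift=14
byte[4]=0x83 cont=1 payload=0x03: acc |= 3<<14 -> completed=1 acc=49370 shift=21
byte[5]=0x6A cont=0 payload=0x6A: varint #2 complete (value=222347482); reset -> completed=2 acc=0 shift=0
byte[6]=0x55 cont=0 payload=0x55: varint #3 complete (value=85); reset -> completed=3 acc=0 shift=0
byte[7]=0xB1 cont=1 payload=0x31: acc |= 49<<0 -> completed=3 acc=49 shift=7
byte[8]=0x92 cont=1 payload=0x12: acc |= 18<<7 -> completed=3 acc=2353 shift=14
byte[9]=0x6C cont=0 payload=0x6C: varint #4 complete (value=1771825); reset -> completed=4 acc=0 shift=0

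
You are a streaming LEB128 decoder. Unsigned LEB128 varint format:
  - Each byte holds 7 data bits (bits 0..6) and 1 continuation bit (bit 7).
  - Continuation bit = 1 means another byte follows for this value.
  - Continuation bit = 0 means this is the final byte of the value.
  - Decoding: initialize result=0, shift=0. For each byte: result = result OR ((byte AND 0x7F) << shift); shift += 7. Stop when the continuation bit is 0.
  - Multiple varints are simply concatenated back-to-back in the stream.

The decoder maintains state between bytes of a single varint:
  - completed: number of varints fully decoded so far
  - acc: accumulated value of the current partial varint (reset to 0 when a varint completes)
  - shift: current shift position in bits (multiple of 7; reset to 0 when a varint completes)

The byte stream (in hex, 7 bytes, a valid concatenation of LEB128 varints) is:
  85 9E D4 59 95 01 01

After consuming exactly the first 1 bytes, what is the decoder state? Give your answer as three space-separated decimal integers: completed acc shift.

Answer: 0 5 7

Derivation:
byte[0]=0x85 cont=1 payload=0x05: acc |= 5<<0 -> completed=0 acc=5 shift=7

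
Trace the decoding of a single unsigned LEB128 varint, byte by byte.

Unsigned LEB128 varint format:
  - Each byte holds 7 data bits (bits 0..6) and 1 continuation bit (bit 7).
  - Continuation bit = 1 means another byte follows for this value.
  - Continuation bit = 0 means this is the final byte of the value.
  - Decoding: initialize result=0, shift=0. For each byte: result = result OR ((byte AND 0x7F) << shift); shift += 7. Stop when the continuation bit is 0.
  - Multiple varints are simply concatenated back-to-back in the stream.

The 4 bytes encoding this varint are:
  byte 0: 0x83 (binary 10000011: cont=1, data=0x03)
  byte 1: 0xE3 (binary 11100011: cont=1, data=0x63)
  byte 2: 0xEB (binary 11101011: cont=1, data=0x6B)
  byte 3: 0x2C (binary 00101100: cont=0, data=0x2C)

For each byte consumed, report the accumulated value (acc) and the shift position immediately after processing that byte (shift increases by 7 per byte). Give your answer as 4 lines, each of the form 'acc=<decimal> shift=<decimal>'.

byte 0=0x83: payload=0x03=3, contrib = 3<<0 = 3; acc -> 3, shift -> 7
byte 1=0xE3: payload=0x63=99, contrib = 99<<7 = 12672; acc -> 12675, shift -> 14
byte 2=0xEB: payload=0x6B=107, contrib = 107<<14 = 1753088; acc -> 1765763, shift -> 21
byte 3=0x2C: payload=0x2C=44, contrib = 44<<21 = 92274688; acc -> 94040451, shift -> 28

Answer: acc=3 shift=7
acc=12675 shift=14
acc=1765763 shift=21
acc=94040451 shift=28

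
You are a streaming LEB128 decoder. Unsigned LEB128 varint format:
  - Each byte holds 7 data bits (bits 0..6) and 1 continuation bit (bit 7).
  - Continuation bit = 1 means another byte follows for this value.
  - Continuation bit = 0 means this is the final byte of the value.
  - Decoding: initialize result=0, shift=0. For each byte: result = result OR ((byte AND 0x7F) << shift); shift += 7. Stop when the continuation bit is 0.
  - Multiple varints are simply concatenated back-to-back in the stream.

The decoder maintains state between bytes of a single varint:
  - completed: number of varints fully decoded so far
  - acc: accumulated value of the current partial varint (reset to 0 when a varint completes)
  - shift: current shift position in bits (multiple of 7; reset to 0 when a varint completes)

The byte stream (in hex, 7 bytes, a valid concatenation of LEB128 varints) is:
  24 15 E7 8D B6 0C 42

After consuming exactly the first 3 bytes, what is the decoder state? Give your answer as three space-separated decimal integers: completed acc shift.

byte[0]=0x24 cont=0 payload=0x24: varint #1 complete (value=36); reset -> completed=1 acc=0 shift=0
byte[1]=0x15 cont=0 payload=0x15: varint #2 complete (value=21); reset -> completed=2 acc=0 shift=0
byte[2]=0xE7 cont=1 payload=0x67: acc |= 103<<0 -> completed=2 acc=103 shift=7

Answer: 2 103 7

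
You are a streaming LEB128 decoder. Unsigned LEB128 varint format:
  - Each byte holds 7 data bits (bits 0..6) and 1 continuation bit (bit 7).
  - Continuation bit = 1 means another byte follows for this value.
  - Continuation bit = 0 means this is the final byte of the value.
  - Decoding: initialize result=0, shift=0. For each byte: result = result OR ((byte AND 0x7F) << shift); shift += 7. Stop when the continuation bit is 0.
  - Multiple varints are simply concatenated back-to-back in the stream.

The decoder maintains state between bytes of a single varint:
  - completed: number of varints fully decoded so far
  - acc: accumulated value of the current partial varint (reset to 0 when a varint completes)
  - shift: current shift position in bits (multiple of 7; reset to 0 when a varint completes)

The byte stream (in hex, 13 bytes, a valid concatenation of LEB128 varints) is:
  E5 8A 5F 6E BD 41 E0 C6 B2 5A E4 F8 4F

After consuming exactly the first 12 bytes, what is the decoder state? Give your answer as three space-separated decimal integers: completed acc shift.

byte[0]=0xE5 cont=1 payload=0x65: acc |= 101<<0 -> completed=0 acc=101 shift=7
byte[1]=0x8A cont=1 payload=0x0A: acc |= 10<<7 -> completed=0 acc=1381 shift=14
byte[2]=0x5F cont=0 payload=0x5F: varint #1 complete (value=1557861); reset -> completed=1 acc=0 shift=0
byte[3]=0x6E cont=0 payload=0x6E: varint #2 complete (value=110); reset -> completed=2 acc=0 shift=0
byte[4]=0xBD cont=1 payload=0x3D: acc |= 61<<0 -> completed=2 acc=61 shift=7
byte[5]=0x41 cont=0 payload=0x41: varint #3 complete (value=8381); reset -> completed=3 acc=0 shift=0
byte[6]=0xE0 cont=1 payload=0x60: acc |= 96<<0 -> completed=3 acc=96 shift=7
byte[7]=0xC6 cont=1 payload=0x46: acc |= 70<<7 -> completed=3 acc=9056 shift=14
byte[8]=0xB2 cont=1 payload=0x32: acc |= 50<<14 -> completed=3 acc=828256 shift=21
byte[9]=0x5A cont=0 payload=0x5A: varint #4 complete (value=189571936); reset -> completed=4 acc=0 shift=0
byte[10]=0xE4 cont=1 payload=0x64: acc |= 100<<0 -> completed=4 acc=100 shift=7
byte[11]=0xF8 cont=1 payload=0x78: acc |= 120<<7 -> completed=4 acc=15460 shift=14

Answer: 4 15460 14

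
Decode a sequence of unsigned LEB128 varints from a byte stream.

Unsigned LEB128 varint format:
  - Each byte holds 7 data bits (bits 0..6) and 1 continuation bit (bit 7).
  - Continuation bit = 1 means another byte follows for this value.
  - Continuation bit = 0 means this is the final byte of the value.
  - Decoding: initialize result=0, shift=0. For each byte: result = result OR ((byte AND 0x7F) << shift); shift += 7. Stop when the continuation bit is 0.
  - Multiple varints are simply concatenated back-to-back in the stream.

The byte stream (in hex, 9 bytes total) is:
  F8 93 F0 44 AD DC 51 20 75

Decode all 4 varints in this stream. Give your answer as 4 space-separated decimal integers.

Answer: 144443896 1338925 32 117

Derivation:
  byte[0]=0xF8 cont=1 payload=0x78=120: acc |= 120<<0 -> acc=120 shift=7
  byte[1]=0x93 cont=1 payload=0x13=19: acc |= 19<<7 -> acc=2552 shift=14
  byte[2]=0xF0 cont=1 payload=0x70=112: acc |= 112<<14 -> acc=1837560 shift=21
  byte[3]=0x44 cont=0 payload=0x44=68: acc |= 68<<21 -> acc=144443896 shift=28 [end]
Varint 1: bytes[0:4] = F8 93 F0 44 -> value 144443896 (4 byte(s))
  byte[4]=0xAD cont=1 payload=0x2D=45: acc |= 45<<0 -> acc=45 shift=7
  byte[5]=0xDC cont=1 payload=0x5C=92: acc |= 92<<7 -> acc=11821 shift=14
  byte[6]=0x51 cont=0 payload=0x51=81: acc |= 81<<14 -> acc=1338925 shift=21 [end]
Varint 2: bytes[4:7] = AD DC 51 -> value 1338925 (3 byte(s))
  byte[7]=0x20 cont=0 payload=0x20=32: acc |= 32<<0 -> acc=32 shift=7 [end]
Varint 3: bytes[7:8] = 20 -> value 32 (1 byte(s))
  byte[8]=0x75 cont=0 payload=0x75=117: acc |= 117<<0 -> acc=117 shift=7 [end]
Varint 4: bytes[8:9] = 75 -> value 117 (1 byte(s))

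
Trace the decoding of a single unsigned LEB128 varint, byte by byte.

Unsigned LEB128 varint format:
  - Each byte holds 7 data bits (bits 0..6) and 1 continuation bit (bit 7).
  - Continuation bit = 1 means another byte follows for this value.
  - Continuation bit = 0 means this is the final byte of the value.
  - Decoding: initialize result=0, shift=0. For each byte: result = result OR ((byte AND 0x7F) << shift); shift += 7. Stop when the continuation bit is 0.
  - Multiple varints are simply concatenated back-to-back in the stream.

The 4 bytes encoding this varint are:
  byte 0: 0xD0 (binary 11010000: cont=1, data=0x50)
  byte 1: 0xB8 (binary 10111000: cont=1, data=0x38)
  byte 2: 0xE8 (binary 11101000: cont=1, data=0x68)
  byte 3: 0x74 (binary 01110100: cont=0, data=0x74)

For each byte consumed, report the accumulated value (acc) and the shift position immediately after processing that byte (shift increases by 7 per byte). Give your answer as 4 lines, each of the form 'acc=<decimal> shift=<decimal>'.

byte 0=0xD0: payload=0x50=80, contrib = 80<<0 = 80; acc -> 80, shift -> 7
byte 1=0xB8: payload=0x38=56, contrib = 56<<7 = 7168; acc -> 7248, shift -> 14
byte 2=0xE8: payload=0x68=104, contrib = 104<<14 = 1703936; acc -> 1711184, shift -> 21
byte 3=0x74: payload=0x74=116, contrib = 116<<21 = 243269632; acc -> 244980816, shift -> 28

Answer: acc=80 shift=7
acc=7248 shift=14
acc=1711184 shift=21
acc=244980816 shift=28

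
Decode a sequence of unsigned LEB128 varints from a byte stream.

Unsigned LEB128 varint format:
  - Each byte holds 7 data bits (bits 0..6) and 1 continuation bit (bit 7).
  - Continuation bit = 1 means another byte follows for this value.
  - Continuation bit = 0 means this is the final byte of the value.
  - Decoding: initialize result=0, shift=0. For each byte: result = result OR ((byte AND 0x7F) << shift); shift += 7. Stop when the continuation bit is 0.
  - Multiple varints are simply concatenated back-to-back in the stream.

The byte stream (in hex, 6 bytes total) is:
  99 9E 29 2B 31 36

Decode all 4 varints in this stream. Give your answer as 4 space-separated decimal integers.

Answer: 675609 43 49 54

Derivation:
  byte[0]=0x99 cont=1 payload=0x19=25: acc |= 25<<0 -> acc=25 shift=7
  byte[1]=0x9E cont=1 payload=0x1E=30: acc |= 30<<7 -> acc=3865 shift=14
  byte[2]=0x29 cont=0 payload=0x29=41: acc |= 41<<14 -> acc=675609 shift=21 [end]
Varint 1: bytes[0:3] = 99 9E 29 -> value 675609 (3 byte(s))
  byte[3]=0x2B cont=0 payload=0x2B=43: acc |= 43<<0 -> acc=43 shift=7 [end]
Varint 2: bytes[3:4] = 2B -> value 43 (1 byte(s))
  byte[4]=0x31 cont=0 payload=0x31=49: acc |= 49<<0 -> acc=49 shift=7 [end]
Varint 3: bytes[4:5] = 31 -> value 49 (1 byte(s))
  byte[5]=0x36 cont=0 payload=0x36=54: acc |= 54<<0 -> acc=54 shift=7 [end]
Varint 4: bytes[5:6] = 36 -> value 54 (1 byte(s))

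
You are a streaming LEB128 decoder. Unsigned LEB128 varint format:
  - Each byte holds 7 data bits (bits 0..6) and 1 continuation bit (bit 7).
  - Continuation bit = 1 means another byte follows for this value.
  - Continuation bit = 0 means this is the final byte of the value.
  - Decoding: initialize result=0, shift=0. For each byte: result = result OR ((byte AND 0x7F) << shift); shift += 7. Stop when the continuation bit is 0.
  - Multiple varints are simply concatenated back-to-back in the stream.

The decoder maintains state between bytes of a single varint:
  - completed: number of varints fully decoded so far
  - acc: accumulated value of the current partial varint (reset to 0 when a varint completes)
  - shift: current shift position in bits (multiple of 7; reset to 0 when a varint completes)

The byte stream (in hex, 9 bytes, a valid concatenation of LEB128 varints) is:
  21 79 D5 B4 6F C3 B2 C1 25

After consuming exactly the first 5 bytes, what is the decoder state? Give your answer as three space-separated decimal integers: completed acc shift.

byte[0]=0x21 cont=0 payload=0x21: varint #1 complete (value=33); reset -> completed=1 acc=0 shift=0
byte[1]=0x79 cont=0 payload=0x79: varint #2 complete (value=121); reset -> completed=2 acc=0 shift=0
byte[2]=0xD5 cont=1 payload=0x55: acc |= 85<<0 -> completed=2 acc=85 shift=7
byte[3]=0xB4 cont=1 payload=0x34: acc |= 52<<7 -> completed=2 acc=6741 shift=14
byte[4]=0x6F cont=0 payload=0x6F: varint #3 complete (value=1825365); reset -> completed=3 acc=0 shift=0

Answer: 3 0 0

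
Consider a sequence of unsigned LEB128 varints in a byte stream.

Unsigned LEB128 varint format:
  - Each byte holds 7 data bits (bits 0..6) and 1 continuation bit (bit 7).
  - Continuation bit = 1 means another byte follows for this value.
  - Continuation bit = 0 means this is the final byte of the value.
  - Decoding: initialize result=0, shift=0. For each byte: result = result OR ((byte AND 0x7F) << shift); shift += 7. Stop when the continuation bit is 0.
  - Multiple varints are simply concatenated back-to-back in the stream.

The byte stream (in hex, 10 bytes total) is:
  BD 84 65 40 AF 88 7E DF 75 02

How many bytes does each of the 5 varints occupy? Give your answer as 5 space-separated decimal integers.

Answer: 3 1 3 2 1

Derivation:
  byte[0]=0xBD cont=1 payload=0x3D=61: acc |= 61<<0 -> acc=61 shift=7
  byte[1]=0x84 cont=1 payload=0x04=4: acc |= 4<<7 -> acc=573 shift=14
  byte[2]=0x65 cont=0 payload=0x65=101: acc |= 101<<14 -> acc=1655357 shift=21 [end]
Varint 1: bytes[0:3] = BD 84 65 -> value 1655357 (3 byte(s))
  byte[3]=0x40 cont=0 payload=0x40=64: acc |= 64<<0 -> acc=64 shift=7 [end]
Varint 2: bytes[3:4] = 40 -> value 64 (1 byte(s))
  byte[4]=0xAF cont=1 payload=0x2F=47: acc |= 47<<0 -> acc=47 shift=7
  byte[5]=0x88 cont=1 payload=0x08=8: acc |= 8<<7 -> acc=1071 shift=14
  byte[6]=0x7E cont=0 payload=0x7E=126: acc |= 126<<14 -> acc=2065455 shift=21 [end]
Varint 3: bytes[4:7] = AF 88 7E -> value 2065455 (3 byte(s))
  byte[7]=0xDF cont=1 payload=0x5F=95: acc |= 95<<0 -> acc=95 shift=7
  byte[8]=0x75 cont=0 payload=0x75=117: acc |= 117<<7 -> acc=15071 shift=14 [end]
Varint 4: bytes[7:9] = DF 75 -> value 15071 (2 byte(s))
  byte[9]=0x02 cont=0 payload=0x02=2: acc |= 2<<0 -> acc=2 shift=7 [end]
Varint 5: bytes[9:10] = 02 -> value 2 (1 byte(s))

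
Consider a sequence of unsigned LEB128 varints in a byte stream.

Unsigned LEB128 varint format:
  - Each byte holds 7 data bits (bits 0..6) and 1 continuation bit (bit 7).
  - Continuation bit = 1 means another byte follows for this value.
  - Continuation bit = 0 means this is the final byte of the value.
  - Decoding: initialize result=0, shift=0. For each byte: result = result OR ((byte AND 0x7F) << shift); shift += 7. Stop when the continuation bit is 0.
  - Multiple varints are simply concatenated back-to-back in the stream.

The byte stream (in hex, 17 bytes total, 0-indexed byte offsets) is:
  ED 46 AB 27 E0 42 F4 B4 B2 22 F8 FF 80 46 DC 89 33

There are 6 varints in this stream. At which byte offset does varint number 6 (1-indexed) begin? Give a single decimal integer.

  byte[0]=0xED cont=1 payload=0x6D=109: acc |= 109<<0 -> acc=109 shift=7
  byte[1]=0x46 cont=0 payload=0x46=70: acc |= 70<<7 -> acc=9069 shift=14 [end]
Varint 1: bytes[0:2] = ED 46 -> value 9069 (2 byte(s))
  byte[2]=0xAB cont=1 payload=0x2B=43: acc |= 43<<0 -> acc=43 shift=7
  byte[3]=0x27 cont=0 payload=0x27=39: acc |= 39<<7 -> acc=5035 shift=14 [end]
Varint 2: bytes[2:4] = AB 27 -> value 5035 (2 byte(s))
  byte[4]=0xE0 cont=1 payload=0x60=96: acc |= 96<<0 -> acc=96 shift=7
  byte[5]=0x42 cont=0 payload=0x42=66: acc |= 66<<7 -> acc=8544 shift=14 [end]
Varint 3: bytes[4:6] = E0 42 -> value 8544 (2 byte(s))
  byte[6]=0xF4 cont=1 payload=0x74=116: acc |= 116<<0 -> acc=116 shift=7
  byte[7]=0xB4 cont=1 payload=0x34=52: acc |= 52<<7 -> acc=6772 shift=14
  byte[8]=0xB2 cont=1 payload=0x32=50: acc |= 50<<14 -> acc=825972 shift=21
  byte[9]=0x22 cont=0 payload=0x22=34: acc |= 34<<21 -> acc=72129140 shift=28 [end]
Varint 4: bytes[6:10] = F4 B4 B2 22 -> value 72129140 (4 byte(s))
  byte[10]=0xF8 cont=1 payload=0x78=120: acc |= 120<<0 -> acc=120 shift=7
  byte[11]=0xFF cont=1 payload=0x7F=127: acc |= 127<<7 -> acc=16376 shift=14
  byte[12]=0x80 cont=1 payload=0x00=0: acc |= 0<<14 -> acc=16376 shift=21
  byte[13]=0x46 cont=0 payload=0x46=70: acc |= 70<<21 -> acc=146817016 shift=28 [end]
Varint 5: bytes[10:14] = F8 FF 80 46 -> value 146817016 (4 byte(s))
  byte[14]=0xDC cont=1 payload=0x5C=92: acc |= 92<<0 -> acc=92 shift=7
  byte[15]=0x89 cont=1 payload=0x09=9: acc |= 9<<7 -> acc=1244 shift=14
  byte[16]=0x33 cont=0 payload=0x33=51: acc |= 51<<14 -> acc=836828 shift=21 [end]
Varint 6: bytes[14:17] = DC 89 33 -> value 836828 (3 byte(s))

Answer: 14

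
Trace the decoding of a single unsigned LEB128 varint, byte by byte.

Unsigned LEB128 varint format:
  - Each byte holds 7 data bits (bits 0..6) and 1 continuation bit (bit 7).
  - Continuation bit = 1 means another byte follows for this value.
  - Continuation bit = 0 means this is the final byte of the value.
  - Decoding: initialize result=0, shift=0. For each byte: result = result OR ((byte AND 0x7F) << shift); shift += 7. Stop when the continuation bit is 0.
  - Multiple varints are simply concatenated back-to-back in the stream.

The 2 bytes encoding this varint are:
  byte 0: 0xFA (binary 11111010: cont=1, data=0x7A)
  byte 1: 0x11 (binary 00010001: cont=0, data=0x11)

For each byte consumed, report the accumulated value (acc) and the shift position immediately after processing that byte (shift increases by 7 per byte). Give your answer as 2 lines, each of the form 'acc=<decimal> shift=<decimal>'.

byte 0=0xFA: payload=0x7A=122, contrib = 122<<0 = 122; acc -> 122, shift -> 7
byte 1=0x11: payload=0x11=17, contrib = 17<<7 = 2176; acc -> 2298, shift -> 14

Answer: acc=122 shift=7
acc=2298 shift=14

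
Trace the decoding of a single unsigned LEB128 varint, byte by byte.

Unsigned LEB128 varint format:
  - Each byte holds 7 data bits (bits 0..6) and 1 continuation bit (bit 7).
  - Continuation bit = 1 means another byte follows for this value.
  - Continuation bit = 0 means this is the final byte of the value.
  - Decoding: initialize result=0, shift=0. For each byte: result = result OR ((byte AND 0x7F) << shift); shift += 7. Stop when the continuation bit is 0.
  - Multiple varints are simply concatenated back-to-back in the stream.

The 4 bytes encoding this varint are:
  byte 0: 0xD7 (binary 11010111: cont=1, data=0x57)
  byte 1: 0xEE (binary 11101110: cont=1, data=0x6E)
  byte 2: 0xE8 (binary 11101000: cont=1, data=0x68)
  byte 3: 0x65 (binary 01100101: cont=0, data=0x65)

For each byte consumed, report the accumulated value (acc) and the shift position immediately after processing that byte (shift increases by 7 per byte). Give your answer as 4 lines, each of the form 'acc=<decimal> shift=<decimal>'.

byte 0=0xD7: payload=0x57=87, contrib = 87<<0 = 87; acc -> 87, shift -> 7
byte 1=0xEE: payload=0x6E=110, contrib = 110<<7 = 14080; acc -> 14167, shift -> 14
byte 2=0xE8: payload=0x68=104, contrib = 104<<14 = 1703936; acc -> 1718103, shift -> 21
byte 3=0x65: payload=0x65=101, contrib = 101<<21 = 211812352; acc -> 213530455, shift -> 28

Answer: acc=87 shift=7
acc=14167 shift=14
acc=1718103 shift=21
acc=213530455 shift=28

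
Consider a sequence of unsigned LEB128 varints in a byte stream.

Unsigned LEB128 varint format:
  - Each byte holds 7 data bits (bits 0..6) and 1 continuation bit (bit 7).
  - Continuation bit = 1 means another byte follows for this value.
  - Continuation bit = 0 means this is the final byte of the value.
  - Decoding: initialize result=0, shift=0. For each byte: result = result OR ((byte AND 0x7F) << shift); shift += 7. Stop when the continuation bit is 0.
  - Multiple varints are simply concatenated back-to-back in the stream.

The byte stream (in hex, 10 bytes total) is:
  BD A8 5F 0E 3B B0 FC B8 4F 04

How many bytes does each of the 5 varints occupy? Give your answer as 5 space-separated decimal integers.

  byte[0]=0xBD cont=1 payload=0x3D=61: acc |= 61<<0 -> acc=61 shift=7
  byte[1]=0xA8 cont=1 payload=0x28=40: acc |= 40<<7 -> acc=5181 shift=14
  byte[2]=0x5F cont=0 payload=0x5F=95: acc |= 95<<14 -> acc=1561661 shift=21 [end]
Varint 1: bytes[0:3] = BD A8 5F -> value 1561661 (3 byte(s))
  byte[3]=0x0E cont=0 payload=0x0E=14: acc |= 14<<0 -> acc=14 shift=7 [end]
Varint 2: bytes[3:4] = 0E -> value 14 (1 byte(s))
  byte[4]=0x3B cont=0 payload=0x3B=59: acc |= 59<<0 -> acc=59 shift=7 [end]
Varint 3: bytes[4:5] = 3B -> value 59 (1 byte(s))
  byte[5]=0xB0 cont=1 payload=0x30=48: acc |= 48<<0 -> acc=48 shift=7
  byte[6]=0xFC cont=1 payload=0x7C=124: acc |= 124<<7 -> acc=15920 shift=14
  byte[7]=0xB8 cont=1 payload=0x38=56: acc |= 56<<14 -> acc=933424 shift=21
  byte[8]=0x4F cont=0 payload=0x4F=79: acc |= 79<<21 -> acc=166608432 shift=28 [end]
Varint 4: bytes[5:9] = B0 FC B8 4F -> value 166608432 (4 byte(s))
  byte[9]=0x04 cont=0 payload=0x04=4: acc |= 4<<0 -> acc=4 shift=7 [end]
Varint 5: bytes[9:10] = 04 -> value 4 (1 byte(s))

Answer: 3 1 1 4 1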